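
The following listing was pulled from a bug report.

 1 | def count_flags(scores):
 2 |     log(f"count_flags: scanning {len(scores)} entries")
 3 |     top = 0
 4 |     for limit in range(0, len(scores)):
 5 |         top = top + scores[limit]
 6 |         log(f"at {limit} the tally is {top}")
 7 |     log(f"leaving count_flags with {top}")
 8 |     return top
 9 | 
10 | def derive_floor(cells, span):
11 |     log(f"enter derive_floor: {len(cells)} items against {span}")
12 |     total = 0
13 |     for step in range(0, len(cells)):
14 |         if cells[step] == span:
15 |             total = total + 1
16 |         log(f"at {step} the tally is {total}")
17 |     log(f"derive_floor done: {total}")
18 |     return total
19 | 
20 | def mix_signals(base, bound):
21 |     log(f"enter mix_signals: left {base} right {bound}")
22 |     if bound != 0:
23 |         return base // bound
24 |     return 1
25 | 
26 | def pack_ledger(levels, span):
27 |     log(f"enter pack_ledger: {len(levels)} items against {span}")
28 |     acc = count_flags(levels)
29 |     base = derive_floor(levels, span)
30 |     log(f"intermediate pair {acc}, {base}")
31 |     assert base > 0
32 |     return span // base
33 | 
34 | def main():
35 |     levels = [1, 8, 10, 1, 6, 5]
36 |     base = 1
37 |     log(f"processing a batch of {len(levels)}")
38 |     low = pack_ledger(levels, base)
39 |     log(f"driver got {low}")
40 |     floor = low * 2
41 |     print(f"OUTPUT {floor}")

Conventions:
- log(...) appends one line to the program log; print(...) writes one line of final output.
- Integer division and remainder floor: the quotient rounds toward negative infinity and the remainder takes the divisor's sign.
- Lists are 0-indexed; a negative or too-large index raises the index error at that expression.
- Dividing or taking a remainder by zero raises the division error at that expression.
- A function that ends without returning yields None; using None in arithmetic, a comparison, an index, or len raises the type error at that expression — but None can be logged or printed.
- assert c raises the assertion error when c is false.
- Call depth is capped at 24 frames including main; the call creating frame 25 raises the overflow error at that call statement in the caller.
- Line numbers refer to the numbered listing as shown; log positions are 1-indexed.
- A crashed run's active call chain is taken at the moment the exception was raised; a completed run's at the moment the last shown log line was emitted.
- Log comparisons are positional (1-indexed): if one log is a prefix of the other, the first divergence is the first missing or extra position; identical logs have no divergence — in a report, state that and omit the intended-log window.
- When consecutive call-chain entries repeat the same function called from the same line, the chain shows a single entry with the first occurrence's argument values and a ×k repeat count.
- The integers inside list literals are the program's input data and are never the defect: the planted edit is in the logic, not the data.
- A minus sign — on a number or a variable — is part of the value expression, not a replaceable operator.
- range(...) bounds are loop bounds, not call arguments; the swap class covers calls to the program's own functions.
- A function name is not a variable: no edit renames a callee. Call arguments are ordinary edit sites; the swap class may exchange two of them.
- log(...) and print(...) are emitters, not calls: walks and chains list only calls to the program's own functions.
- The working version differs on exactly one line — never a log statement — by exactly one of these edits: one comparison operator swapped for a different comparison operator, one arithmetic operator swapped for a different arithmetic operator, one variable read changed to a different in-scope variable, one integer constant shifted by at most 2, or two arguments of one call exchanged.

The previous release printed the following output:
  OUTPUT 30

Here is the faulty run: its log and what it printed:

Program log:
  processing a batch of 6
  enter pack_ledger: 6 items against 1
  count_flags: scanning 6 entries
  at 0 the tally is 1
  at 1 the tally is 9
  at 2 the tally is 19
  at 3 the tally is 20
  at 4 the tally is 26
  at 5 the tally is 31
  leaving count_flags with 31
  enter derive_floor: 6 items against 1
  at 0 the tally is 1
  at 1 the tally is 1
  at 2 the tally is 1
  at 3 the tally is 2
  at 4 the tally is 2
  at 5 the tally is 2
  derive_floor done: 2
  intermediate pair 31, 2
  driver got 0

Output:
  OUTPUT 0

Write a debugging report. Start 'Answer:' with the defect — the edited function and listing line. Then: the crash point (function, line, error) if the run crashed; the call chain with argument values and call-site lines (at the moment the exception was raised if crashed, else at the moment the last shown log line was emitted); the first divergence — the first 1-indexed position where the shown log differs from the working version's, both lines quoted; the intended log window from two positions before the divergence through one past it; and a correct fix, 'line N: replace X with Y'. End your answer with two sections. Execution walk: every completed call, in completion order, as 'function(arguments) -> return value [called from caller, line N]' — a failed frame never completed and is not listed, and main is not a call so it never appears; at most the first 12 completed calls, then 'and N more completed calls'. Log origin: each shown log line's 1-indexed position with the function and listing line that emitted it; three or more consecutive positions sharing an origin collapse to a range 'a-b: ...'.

Answer: the defect is in pack_ledger at line 32.
Core observation: At log position 20 the runs split — shown 'driver got 0', but the working version logs 'driver got 15'.
Call chain: main.
First divergence: position 20 — the shown line 'driver got 0' should read 'driver got 15'.
Intended log window:
  18: derive_floor done: 2
  19: intermediate pair 31, 2
  20: driver got 15
Execution walk:
  count_flags([1, 8, 10, 1, 6, 5]) -> 31  [called from pack_ledger, line 28]
  derive_floor([1, 8, 10, 1, 6, 5], 1) -> 2  [called from pack_ledger, line 29]
  pack_ledger([1, 8, 10, 1, 6, 5], 1) -> 0  [called from main, line 38]
Origin of each log line:
  1: emitted by main (line 37)
  2: emitted by pack_ledger (line 27)
  3: emitted by count_flags (line 2)
  4-9: emitted by count_flags (line 6)
  10: emitted by count_flags (line 7)
  11: emitted by derive_floor (line 11)
  12-17: emitted by derive_floor (line 16)
  18: emitted by derive_floor (line 17)
  19: emitted by pack_ledger (line 30)
  20: emitted by main (line 39)
A correct fix: line 32: replace `span` with `acc`.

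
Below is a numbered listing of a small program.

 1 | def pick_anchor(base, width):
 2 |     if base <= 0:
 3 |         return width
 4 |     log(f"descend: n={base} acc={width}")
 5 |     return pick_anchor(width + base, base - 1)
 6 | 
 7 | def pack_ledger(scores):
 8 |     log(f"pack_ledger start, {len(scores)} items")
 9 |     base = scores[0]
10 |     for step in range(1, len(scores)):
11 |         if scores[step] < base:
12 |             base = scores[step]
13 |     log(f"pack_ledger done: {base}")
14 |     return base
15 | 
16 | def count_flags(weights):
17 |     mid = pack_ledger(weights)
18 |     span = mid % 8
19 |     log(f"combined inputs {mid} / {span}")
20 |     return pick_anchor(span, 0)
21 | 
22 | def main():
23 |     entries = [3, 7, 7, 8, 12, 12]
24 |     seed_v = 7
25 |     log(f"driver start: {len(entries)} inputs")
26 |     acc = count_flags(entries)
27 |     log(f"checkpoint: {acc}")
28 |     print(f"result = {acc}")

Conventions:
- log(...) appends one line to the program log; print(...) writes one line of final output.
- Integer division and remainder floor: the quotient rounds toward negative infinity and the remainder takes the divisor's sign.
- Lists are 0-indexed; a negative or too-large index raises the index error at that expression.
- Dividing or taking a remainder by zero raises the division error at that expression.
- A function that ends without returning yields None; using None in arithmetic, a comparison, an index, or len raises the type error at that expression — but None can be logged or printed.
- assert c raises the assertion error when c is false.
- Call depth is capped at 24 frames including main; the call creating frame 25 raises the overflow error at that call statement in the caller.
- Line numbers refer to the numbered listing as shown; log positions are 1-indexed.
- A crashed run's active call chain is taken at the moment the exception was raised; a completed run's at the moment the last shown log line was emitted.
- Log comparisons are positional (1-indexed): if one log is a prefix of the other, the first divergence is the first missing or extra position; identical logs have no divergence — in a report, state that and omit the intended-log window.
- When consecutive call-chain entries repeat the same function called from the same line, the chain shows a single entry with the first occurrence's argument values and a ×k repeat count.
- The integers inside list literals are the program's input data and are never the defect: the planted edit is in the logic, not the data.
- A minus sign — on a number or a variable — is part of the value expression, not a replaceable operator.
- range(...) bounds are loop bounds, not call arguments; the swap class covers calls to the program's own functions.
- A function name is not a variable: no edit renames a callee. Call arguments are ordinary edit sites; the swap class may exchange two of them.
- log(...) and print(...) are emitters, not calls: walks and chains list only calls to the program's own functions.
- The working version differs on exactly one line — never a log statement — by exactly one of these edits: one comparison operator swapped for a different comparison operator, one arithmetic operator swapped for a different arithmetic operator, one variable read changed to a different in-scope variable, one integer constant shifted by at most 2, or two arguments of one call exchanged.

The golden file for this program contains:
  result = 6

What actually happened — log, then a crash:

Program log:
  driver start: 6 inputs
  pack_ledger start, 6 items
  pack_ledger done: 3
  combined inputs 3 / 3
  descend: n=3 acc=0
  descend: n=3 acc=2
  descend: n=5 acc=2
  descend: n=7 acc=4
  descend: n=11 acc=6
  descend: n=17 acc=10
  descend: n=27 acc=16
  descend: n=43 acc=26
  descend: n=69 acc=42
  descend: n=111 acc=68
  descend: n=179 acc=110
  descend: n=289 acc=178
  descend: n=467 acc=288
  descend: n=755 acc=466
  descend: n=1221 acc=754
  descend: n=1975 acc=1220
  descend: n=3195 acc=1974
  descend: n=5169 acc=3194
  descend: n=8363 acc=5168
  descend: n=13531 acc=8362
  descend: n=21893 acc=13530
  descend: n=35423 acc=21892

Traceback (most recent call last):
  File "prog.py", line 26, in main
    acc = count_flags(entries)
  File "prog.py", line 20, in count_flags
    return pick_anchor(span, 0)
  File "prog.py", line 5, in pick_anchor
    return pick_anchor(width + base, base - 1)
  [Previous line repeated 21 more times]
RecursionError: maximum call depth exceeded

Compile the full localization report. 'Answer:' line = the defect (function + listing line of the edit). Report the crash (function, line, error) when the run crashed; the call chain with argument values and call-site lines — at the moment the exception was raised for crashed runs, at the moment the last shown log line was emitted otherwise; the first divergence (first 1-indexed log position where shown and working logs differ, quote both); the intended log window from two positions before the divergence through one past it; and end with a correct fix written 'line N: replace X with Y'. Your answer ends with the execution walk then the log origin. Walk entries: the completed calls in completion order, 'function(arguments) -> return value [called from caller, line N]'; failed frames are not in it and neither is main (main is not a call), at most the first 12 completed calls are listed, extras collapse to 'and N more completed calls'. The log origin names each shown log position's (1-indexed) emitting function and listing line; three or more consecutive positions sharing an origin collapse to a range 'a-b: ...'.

Answer: the defect is in pick_anchor at line 5.
Key observation: Position 6 is the first bad log line: 'descend: n=3 acc=2' should read 'descend: n=2 acc=3'.
Crash: pick_anchor, line 5, RecursionError.
Call chain: main -> count_flags([3, 7, 7, 8, 12, 12]) (called at line 26) -> pick_anchor(3, 0) (called at line 20) -> pick_anchor(3, 2) (called at line 5) ×21.
First divergence: at position 6 the run shows 'descend: n=3 acc=2' where the working version logs 'descend: n=2 acc=3'.
Intended log window:
  4: combined inputs 3 / 3
  5: descend: n=3 acc=0
  6: descend: n=2 acc=3
  7: descend: n=1 acc=5
Execution walk:
  pack_ledger([3, 7, 7, 8, 12, 12]) -> 3  [called from count_flags, line 17]
Log line origins:
  1 — main, line 25
  2 — pack_ledger, line 8
  3 — pack_ledger, line 13
  4 — count_flags, line 19
  5-26 — pick_anchor, line 4
A correct fix: line 5: replace `pick_anchor(width + base, base - 1)` with `pick_anchor(base - 1, width + base)`.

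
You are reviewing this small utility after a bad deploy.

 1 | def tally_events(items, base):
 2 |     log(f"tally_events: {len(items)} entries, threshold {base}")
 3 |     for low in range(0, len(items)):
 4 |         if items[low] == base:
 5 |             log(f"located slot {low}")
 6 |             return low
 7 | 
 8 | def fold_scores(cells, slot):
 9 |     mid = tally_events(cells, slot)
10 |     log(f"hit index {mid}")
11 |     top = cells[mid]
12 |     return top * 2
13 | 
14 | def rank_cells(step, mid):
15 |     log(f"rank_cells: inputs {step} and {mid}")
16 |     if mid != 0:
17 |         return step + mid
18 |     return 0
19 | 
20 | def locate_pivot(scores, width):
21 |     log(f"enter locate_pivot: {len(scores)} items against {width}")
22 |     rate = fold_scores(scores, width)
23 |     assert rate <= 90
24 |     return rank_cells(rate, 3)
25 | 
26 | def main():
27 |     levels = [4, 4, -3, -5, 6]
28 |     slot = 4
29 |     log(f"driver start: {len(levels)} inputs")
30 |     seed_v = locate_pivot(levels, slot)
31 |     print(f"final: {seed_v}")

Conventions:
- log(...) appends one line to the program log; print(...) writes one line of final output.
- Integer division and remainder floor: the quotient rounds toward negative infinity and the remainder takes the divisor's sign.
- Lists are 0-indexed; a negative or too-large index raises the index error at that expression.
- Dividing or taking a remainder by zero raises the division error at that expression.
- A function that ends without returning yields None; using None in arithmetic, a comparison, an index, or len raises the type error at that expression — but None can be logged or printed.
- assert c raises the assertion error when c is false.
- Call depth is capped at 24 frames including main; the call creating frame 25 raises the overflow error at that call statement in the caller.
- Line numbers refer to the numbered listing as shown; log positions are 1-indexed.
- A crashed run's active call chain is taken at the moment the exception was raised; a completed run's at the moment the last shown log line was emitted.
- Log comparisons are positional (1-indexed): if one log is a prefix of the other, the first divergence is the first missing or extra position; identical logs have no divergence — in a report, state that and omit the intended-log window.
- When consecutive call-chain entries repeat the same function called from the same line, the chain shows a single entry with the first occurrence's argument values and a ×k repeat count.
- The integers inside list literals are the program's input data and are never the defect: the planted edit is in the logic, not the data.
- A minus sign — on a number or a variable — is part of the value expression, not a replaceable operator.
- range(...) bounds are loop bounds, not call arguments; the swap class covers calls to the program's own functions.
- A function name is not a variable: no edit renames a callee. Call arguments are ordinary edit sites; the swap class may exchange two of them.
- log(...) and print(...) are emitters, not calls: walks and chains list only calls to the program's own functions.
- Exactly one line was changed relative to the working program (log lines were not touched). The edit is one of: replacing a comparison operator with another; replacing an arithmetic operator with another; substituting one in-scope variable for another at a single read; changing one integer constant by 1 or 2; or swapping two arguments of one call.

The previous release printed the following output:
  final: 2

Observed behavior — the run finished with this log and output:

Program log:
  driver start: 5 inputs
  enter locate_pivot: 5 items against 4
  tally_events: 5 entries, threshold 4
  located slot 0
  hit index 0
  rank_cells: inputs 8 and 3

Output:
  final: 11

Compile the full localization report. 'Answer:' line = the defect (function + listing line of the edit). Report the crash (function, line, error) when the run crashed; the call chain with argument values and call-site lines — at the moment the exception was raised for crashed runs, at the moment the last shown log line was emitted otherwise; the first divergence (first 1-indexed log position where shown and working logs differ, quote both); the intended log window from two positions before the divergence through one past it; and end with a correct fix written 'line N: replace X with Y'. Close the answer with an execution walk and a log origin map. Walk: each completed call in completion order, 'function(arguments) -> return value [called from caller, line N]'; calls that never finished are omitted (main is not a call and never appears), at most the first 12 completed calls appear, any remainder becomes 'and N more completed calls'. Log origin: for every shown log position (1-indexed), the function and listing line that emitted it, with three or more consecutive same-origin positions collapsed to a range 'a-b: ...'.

Answer: the defect is in rank_cells at line 17.
The tell: No log line changed; the fault shows up purely in the output.
Call chain: main -> locate_pivot([4, 4, -3, -5, 6], 4) (called at line 30) -> rank_cells(8, 3) (called at line 24).
First divergence: none (the log streams are identical).
Execution walk:
  tally_events([4, 4, -3, -5, 6], 4) -> 0  [called from fold_scores, line 9]
  fold_scores([4, 4, -3, -5, 6], 4) -> 8  [called from locate_pivot, line 22]
  rank_cells(8, 3) -> 11  [called from locate_pivot, line 24]
  locate_pivot([4, 4, -3, -5, 6], 4) -> 11  [called from main, line 30]
Log origins:
  1 — main, line 29
  2 — locate_pivot, line 21
  3 — tally_events, line 2
  4 — tally_events, line 5
  5 — fold_scores, line 10
  6 — rank_cells, line 15
A correct fix: line 17: replace `+` with `//`.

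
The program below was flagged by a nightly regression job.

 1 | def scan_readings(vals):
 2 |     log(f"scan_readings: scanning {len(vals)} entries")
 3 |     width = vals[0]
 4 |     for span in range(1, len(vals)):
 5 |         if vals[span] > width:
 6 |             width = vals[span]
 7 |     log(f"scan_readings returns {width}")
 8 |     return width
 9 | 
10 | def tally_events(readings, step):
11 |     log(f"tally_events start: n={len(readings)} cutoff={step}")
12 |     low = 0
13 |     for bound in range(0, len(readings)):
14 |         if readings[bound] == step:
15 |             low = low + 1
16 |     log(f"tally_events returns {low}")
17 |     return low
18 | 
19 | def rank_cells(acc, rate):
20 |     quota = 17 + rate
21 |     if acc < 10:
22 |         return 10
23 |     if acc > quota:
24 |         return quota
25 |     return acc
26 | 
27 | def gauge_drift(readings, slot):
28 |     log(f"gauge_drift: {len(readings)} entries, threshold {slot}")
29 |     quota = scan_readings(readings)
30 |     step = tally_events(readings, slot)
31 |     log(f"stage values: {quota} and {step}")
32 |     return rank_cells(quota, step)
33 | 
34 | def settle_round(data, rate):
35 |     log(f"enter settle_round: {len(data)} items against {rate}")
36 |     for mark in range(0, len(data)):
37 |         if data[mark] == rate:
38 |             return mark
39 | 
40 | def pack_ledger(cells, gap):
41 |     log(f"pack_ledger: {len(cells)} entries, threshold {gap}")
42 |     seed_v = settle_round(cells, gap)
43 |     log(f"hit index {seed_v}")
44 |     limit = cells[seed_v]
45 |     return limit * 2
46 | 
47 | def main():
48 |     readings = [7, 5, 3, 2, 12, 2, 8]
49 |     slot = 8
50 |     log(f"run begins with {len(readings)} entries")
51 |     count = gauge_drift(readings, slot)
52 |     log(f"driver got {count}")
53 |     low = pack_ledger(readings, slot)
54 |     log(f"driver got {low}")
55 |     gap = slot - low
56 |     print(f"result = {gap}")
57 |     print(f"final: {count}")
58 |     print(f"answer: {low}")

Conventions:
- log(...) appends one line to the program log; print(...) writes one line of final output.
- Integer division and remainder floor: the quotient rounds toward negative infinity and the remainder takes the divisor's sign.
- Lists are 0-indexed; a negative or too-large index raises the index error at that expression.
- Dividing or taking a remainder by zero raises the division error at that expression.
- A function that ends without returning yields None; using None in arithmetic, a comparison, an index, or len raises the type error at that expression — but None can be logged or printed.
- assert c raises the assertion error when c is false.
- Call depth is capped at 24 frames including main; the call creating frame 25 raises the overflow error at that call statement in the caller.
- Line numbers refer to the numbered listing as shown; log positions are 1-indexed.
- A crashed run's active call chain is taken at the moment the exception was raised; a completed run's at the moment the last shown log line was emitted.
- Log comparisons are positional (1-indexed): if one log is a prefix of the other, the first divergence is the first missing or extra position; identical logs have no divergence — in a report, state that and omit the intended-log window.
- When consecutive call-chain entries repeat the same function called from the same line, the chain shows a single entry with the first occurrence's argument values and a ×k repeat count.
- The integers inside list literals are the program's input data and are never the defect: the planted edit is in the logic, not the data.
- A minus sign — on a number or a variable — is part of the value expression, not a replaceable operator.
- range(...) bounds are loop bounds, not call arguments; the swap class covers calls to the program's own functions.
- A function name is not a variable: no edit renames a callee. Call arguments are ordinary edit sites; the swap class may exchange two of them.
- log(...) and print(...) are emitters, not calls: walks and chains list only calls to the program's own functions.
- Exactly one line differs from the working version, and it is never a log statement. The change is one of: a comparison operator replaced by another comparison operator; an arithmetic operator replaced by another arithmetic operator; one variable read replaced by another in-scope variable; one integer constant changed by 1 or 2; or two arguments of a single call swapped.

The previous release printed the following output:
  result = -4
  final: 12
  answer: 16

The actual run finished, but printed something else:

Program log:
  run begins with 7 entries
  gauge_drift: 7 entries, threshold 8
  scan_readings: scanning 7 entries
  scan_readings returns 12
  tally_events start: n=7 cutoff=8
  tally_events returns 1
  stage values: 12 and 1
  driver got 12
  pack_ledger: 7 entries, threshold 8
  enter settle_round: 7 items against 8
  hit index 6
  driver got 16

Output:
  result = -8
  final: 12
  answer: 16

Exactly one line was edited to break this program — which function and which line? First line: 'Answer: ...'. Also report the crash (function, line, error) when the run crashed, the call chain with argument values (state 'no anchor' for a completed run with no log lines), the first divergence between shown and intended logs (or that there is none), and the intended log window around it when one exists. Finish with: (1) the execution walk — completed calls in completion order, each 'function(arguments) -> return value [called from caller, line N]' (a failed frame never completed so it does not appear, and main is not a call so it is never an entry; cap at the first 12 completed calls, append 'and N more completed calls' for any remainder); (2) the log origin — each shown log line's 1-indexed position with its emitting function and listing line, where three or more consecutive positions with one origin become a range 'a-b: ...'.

Answer: the defect is in main at line 55.
Core observation: Log streams are identical — the defect surfaces only in the printed output.
Call chain: main.
First divergence: none (the log streams are identical).
Execution walk:
  scan_readings([7, 5, 3, 2, 12, 2, 8]) -> 12  [called from gauge_drift, line 29]
  tally_events([7, 5, 3, 2, 12, 2, 8], 8) -> 1  [called from gauge_drift, line 30]
  rank_cells(12, 1) -> 12  [called from gauge_drift, line 32]
  gauge_drift([7, 5, 3, 2, 12, 2, 8], 8) -> 12  [called from main, line 51]
  settle_round([7, 5, 3, 2, 12, 2, 8], 8) -> 6  [called from pack_ledger, line 42]
  pack_ledger([7, 5, 3, 2, 12, 2, 8], 8) -> 16  [called from main, line 53]
Log line origins:
  1: from main, line 50
  2: from gauge_drift, line 28
  3: from scan_readings, line 2
  4: from scan_readings, line 7
  5: from tally_events, line 11
  6: from tally_events, line 16
  7: from gauge_drift, line 31
  8: from main, line 52
  9: from pack_ledger, line 41
  10: from settle_round, line 35
  11: from pack_ledger, line 43
  12: from main, line 54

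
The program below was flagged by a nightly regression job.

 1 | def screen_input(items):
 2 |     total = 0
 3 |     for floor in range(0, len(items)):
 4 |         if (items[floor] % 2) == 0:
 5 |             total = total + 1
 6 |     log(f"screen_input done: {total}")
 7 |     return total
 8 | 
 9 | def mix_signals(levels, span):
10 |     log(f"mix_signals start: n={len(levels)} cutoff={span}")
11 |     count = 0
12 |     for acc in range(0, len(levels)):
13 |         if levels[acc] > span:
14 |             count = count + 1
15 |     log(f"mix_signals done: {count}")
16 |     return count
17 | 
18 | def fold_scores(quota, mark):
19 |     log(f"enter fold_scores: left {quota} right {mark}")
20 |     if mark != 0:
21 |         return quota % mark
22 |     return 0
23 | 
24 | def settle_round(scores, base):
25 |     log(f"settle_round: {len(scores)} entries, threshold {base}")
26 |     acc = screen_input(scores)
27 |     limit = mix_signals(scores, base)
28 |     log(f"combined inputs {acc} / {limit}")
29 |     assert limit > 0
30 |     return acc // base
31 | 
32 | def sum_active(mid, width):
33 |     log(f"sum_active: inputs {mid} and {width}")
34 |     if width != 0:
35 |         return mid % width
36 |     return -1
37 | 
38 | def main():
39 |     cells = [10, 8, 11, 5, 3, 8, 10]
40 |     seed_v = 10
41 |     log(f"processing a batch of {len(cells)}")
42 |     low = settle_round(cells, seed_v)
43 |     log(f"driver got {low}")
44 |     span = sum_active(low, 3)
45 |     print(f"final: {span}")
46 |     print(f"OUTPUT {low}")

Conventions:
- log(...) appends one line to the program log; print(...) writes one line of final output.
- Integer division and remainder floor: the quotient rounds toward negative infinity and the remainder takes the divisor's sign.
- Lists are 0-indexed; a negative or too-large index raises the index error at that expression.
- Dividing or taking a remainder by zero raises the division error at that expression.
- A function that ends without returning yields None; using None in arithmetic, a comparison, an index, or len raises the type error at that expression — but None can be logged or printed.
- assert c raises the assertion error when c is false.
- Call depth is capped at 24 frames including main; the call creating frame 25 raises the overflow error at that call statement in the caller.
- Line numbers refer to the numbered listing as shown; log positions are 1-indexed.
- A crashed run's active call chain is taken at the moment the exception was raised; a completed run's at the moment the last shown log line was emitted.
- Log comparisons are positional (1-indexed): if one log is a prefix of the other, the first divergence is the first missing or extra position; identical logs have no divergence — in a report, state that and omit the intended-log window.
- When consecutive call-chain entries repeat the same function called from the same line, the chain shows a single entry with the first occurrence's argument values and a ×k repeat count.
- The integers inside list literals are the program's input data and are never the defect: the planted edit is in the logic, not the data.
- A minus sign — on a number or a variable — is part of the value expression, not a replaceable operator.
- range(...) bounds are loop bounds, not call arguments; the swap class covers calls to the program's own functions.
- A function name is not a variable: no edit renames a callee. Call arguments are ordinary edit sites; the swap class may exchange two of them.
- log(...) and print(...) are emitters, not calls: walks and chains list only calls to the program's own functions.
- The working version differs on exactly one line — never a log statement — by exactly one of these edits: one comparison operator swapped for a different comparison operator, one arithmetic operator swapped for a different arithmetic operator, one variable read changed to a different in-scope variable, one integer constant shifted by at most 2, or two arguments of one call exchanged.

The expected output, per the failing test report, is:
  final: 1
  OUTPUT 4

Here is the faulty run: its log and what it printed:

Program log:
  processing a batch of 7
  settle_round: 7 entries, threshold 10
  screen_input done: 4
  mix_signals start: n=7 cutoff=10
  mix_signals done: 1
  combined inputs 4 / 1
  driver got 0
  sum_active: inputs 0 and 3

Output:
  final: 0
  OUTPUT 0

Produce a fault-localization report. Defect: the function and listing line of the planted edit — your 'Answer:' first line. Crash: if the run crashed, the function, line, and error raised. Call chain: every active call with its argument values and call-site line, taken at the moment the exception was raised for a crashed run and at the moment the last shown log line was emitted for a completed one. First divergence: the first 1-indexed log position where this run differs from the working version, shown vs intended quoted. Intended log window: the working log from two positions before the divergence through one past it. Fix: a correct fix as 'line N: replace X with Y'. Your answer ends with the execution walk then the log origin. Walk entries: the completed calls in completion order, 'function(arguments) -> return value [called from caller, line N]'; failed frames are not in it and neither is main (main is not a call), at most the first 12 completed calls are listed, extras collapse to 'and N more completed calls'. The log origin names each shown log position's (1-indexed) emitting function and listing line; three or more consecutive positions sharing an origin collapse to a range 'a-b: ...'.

Answer: the defect is in settle_round at line 30.
Core observation: Position 7 is the first bad log line: 'driver got 0' should read 'driver got 4'.
Call chain: main -> sum_active(0, 3) (called at line 44).
First divergence: position 7 — shown 'driver got 0', intended 'driver got 4'.
Intended log window:
  5: mix_signals done: 1
  6: combined inputs 4 / 1
  7: driver got 4
  8: sum_active: inputs 4 and 3
Execution walk:
  screen_input([10, 8, 11, 5, 3, 8, 10]) -> 4  [called from settle_round, line 26]
  mix_signals([10, 8, 11, 5, 3, 8, 10], 10) -> 1  [called from settle_round, line 27]
  settle_round([10, 8, 11, 5, 3, 8, 10], 10) -> 0  [called from main, line 42]
  sum_active(0, 3) -> 0  [called from main, line 44]
Log origin:
  1: logged in main at line 41
  2: logged in settle_round at line 25
  3: logged in screen_input at line 6
  4: logged in mix_signals at line 10
  5: logged in mix_signals at line 15
  6: logged in settle_round at line 28
  7: logged in main at line 43
  8: logged in sum_active at line 33
A correct fix: line 30: replace `base` with `limit`.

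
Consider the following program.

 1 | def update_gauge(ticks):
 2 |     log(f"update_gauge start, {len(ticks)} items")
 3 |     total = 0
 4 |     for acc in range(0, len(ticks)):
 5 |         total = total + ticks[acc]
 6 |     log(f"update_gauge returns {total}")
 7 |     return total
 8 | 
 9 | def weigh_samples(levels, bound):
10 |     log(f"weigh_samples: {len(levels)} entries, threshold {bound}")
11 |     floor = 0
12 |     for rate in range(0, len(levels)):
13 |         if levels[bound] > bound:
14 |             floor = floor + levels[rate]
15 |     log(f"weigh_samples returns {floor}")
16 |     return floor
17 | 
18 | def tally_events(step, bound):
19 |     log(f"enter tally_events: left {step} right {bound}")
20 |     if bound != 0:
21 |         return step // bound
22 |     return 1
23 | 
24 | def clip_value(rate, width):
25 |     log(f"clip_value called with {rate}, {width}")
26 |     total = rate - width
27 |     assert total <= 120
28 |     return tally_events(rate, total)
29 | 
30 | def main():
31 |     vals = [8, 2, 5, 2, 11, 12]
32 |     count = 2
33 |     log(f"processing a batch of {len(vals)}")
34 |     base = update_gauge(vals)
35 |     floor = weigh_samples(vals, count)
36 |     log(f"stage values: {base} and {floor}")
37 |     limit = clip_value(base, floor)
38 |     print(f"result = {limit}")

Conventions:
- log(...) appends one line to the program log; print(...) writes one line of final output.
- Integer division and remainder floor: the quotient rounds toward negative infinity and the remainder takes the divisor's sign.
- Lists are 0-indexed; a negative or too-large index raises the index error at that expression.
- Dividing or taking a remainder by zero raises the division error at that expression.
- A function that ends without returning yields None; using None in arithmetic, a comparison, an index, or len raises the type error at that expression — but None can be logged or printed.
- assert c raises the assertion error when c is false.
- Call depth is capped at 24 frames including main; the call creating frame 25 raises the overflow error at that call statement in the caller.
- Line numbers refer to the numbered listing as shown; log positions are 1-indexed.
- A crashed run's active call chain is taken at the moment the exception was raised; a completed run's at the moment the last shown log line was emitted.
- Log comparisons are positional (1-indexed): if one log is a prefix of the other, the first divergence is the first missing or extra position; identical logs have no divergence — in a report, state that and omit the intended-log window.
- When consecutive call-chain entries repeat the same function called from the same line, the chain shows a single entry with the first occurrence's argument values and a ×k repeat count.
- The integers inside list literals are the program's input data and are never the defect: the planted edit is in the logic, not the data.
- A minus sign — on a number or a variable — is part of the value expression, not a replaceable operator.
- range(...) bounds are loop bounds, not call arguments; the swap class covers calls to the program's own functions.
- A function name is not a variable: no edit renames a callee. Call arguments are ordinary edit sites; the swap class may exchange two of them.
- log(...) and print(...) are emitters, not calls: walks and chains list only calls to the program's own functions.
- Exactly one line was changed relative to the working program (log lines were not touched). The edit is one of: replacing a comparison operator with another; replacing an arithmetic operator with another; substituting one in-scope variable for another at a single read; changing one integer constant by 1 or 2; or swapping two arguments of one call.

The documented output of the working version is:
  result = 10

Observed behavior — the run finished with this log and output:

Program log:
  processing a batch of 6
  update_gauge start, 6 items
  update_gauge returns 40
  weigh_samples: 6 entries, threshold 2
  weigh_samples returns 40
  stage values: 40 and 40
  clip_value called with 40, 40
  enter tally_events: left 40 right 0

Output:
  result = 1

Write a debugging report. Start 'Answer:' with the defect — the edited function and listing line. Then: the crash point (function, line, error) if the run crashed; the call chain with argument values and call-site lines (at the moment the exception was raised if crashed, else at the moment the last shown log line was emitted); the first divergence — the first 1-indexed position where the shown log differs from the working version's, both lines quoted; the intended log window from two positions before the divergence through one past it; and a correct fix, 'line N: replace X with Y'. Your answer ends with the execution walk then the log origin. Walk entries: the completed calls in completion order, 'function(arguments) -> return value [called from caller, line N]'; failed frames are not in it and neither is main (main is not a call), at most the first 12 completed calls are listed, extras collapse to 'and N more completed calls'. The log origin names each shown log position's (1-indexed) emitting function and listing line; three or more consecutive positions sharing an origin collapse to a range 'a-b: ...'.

Answer: the defect is in weigh_samples at line 13.
Core observation: Everything matches until log position 5, which reads 'weigh_samples returns 40' in place of 'weigh_samples returns 36'.
Call chain: main -> clip_value(40, 40) (called at line 37) -> tally_events(40, 0) (called at line 28).
First divergence: position 5 — shown 'weigh_samples returns 40', intended 'weigh_samples returns 36'.
Intended log window:
  3: update_gauge returns 40
  4: weigh_samples: 6 entries, threshold 2
  5: weigh_samples returns 36
  6: stage values: 40 and 36
Execution walk:
  update_gauge([8, 2, 5, 2, 11, 12]) -> 40  [called from main, line 34]
  weigh_samples([8, 2, 5, 2, 11, 12], 2) -> 40  [called from main, line 35]
  tally_events(40, 0) -> 1  [called from clip_value, line 28]
  clip_value(40, 40) -> 1  [called from main, line 37]
Log origin:
  1 — main, line 33
  2 — update_gauge, line 2
  3 — update_gauge, line 6
  4 — weigh_samples, line 10
  5 — weigh_samples, line 15
  6 — main, line 36
  7 — clip_value, line 25
  8 — tally_events, line 19
A correct fix: line 13: replace `levels[bound]` with `levels[rate]`.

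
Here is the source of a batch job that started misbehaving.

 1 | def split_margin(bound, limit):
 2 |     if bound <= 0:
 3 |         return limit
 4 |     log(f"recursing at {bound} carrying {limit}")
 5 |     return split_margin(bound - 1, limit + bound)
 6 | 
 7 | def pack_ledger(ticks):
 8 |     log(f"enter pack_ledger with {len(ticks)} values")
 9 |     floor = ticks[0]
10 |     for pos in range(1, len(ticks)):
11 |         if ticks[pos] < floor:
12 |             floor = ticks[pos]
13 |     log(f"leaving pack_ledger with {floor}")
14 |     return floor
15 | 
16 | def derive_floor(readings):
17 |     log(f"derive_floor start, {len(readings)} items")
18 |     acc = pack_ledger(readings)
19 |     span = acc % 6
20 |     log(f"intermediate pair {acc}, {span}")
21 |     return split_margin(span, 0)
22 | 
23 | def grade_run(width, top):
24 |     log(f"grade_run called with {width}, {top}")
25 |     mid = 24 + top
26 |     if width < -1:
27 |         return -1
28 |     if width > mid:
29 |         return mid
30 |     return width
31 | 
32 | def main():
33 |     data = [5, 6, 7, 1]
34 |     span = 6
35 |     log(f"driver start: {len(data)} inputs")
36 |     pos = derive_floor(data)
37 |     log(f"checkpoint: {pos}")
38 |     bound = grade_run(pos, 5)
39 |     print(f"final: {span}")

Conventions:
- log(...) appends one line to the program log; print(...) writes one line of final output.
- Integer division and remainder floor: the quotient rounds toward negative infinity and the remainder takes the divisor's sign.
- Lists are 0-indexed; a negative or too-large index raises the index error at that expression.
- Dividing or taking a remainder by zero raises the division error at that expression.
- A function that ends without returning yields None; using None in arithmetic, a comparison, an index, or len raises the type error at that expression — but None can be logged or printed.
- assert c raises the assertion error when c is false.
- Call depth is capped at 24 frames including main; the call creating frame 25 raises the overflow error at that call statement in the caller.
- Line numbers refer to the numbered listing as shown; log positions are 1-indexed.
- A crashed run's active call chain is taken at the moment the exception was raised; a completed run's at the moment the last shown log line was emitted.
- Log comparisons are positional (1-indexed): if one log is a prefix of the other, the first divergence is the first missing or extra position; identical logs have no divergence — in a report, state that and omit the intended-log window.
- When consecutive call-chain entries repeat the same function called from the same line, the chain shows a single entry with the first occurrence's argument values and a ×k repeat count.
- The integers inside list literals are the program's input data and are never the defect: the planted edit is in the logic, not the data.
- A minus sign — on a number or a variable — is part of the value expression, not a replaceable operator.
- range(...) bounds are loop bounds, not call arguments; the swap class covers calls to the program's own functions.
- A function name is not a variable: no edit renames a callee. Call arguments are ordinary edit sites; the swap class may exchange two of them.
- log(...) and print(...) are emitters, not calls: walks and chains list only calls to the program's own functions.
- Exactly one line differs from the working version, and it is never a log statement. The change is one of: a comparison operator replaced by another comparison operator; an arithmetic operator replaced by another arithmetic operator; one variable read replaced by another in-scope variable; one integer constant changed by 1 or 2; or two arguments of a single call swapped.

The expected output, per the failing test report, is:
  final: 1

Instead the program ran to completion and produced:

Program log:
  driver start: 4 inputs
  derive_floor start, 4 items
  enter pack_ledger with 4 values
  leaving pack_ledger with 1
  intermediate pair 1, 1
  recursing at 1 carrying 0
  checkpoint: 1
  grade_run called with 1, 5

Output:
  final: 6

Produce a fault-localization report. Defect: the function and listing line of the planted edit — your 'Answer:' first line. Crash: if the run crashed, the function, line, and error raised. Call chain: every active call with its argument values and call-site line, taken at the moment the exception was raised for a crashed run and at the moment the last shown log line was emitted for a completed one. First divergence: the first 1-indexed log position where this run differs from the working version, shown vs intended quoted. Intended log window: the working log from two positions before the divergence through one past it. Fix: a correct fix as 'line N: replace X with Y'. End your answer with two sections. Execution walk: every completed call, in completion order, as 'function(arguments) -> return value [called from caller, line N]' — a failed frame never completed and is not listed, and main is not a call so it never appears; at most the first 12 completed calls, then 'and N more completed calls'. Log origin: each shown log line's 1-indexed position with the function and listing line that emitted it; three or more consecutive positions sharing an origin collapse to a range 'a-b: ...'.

Answer: the defect is in main at line 39.
The tell: Nothing in the log betrays the bug — only the output does.
Call chain: main -> grade_run(1, 5) (called at line 38).
First divergence: none; the two logs match at every position.
Execution walk:
  pack_ledger([5, 6, 7, 1]) -> 1  [called from derive_floor, line 18]
  split_margin(0, 1) -> 1  [called from split_margin, line 5]
  split_margin(1, 0) -> 1  [called from derive_floor, line 21]
  derive_floor([5, 6, 7, 1]) -> 1  [called from main, line 36]
  grade_run(1, 5) -> 1  [called from main, line 38]
Log origins:
  1: logged in main at line 35
  2: logged in derive_floor at line 17
  3: logged in pack_ledger at line 8
  4: logged in pack_ledger at line 13
  5: logged in derive_floor at line 20
  6: logged in split_margin at line 4
  7: logged in main at line 37
  8: logged in grade_run at line 24
A correct fix: line 39: replace `span` with `bound`.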